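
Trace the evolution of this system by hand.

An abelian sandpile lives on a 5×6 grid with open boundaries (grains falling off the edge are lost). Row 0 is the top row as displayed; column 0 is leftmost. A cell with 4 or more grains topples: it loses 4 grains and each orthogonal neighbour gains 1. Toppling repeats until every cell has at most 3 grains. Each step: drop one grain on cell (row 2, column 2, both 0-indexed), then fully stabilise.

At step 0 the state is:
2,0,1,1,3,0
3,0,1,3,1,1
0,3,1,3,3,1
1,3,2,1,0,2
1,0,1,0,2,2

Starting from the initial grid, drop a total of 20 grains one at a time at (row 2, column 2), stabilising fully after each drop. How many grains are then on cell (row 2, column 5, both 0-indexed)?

t=0: 2,0,1,1,3,0
3,0,1,3,1,1
0,3,1,3,3,1
1,3,2,1,0,2
1,0,1,0,2,2
t=1: 2,0,1,1,3,0
3,0,1,3,1,1
0,3,2,3,3,1
1,3,2,1,0,2
1,0,1,0,2,2
t=2: 2,0,1,1,3,0
3,0,1,3,1,1
0,3,3,3,3,1
1,3,2,1,0,2
1,0,1,0,2,2
t=3: 2,0,1,2,3,0
3,1,3,0,3,1
1,1,3,2,0,2
2,1,0,3,1,2
1,1,2,0,2,2
t=4: 2,0,2,2,3,0
3,2,0,1,3,1
1,2,1,3,0,2
2,1,1,3,1,2
1,1,2,0,2,2
t=5: 2,0,2,2,3,0
3,2,0,1,3,1
1,2,2,3,0,2
2,1,1,3,1,2
1,1,2,0,2,2
t=6: 2,0,2,2,3,0
3,2,0,1,3,1
1,2,3,3,0,2
2,1,1,3,1,2
1,1,2,0,2,2
t=7: 2,0,2,2,3,0
3,2,1,2,3,1
1,3,1,1,1,2
2,1,3,0,2,2
1,1,2,1,2,2
t=8: 2,0,2,2,3,0
3,2,1,2,3,1
1,3,2,1,1,2
2,1,3,0,2,2
1,1,2,1,2,2
t=9: 2,0,2,2,3,0
3,2,1,2,3,1
1,3,3,1,1,2
2,1,3,0,2,2
1,1,2,1,2,2
t=10: 2,0,2,2,3,0
3,3,2,2,3,1
2,0,2,2,1,2
2,3,0,1,2,2
1,1,3,1,2,2
t=11: 2,0,2,2,3,0
3,3,2,2,3,1
2,0,3,2,1,2
2,3,0,1,2,2
1,1,3,1,2,2
t=12: 2,0,2,2,3,0
3,3,3,2,3,1
2,1,0,3,1,2
2,3,1,1,2,2
1,1,3,1,2,2
t=13: 2,0,2,2,3,0
3,3,3,2,3,1
2,1,1,3,1,2
2,3,1,1,2,2
1,1,3,1,2,2
t=14: 2,0,2,2,3,0
3,3,3,2,3,1
2,1,2,3,1,2
2,3,1,1,2,2
1,1,3,1,2,2
t=15: 2,0,2,2,3,0
3,3,3,2,3,1
2,1,3,3,1,2
2,3,1,1,2,2
1,1,3,1,2,2
t=16: 3,2,0,1,1,1
0,1,3,2,1,2
3,3,2,1,3,2
2,3,2,2,2,2
1,1,3,1,2,2
t=17: 3,2,0,1,1,1
0,1,3,2,1,2
3,3,3,1,3,2
2,3,2,2,2,2
1,1,3,1,2,2
t=18: 3,2,1,1,1,1
1,3,0,3,1,2
1,2,3,2,3,2
0,2,1,3,2,2
2,3,0,2,2,2
t=19: 3,2,1,1,1,1
1,3,1,3,1,2
1,3,0,3,3,2
0,2,2,3,2,2
2,3,0,2,2,2
t=20: 3,2,1,1,1,1
1,3,1,3,1,2
1,3,1,3,3,2
0,2,2,3,2,2
2,3,0,2,2,2

2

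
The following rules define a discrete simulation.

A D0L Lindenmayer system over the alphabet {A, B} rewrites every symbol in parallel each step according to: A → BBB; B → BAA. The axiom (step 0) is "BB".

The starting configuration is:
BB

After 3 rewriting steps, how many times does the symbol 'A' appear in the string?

28

0) BB
1) BAABAA
2) BAABBBBBBBAABBBBBB
3) BAABBBBBBBAABAABAABAABAABAABAABBBBBBBAABAABAABAABAABAA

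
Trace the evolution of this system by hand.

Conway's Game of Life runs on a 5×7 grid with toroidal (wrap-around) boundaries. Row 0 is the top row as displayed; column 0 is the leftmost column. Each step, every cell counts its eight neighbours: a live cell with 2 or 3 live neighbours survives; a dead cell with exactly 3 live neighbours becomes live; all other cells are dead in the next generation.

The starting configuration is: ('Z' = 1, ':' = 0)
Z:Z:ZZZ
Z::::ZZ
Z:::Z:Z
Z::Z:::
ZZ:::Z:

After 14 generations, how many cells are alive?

0) Z:Z:ZZZ
Z::::ZZ
Z:::Z:Z
Z::Z:::
ZZ:::Z:
1) ::::Z::
:::Z:::
:Z::Z::
::::ZZ:
::ZZ:Z:
2) ::Z:Z::
:::ZZ::
:::ZZZ:
::Z::Z:
:::Z:Z:
3) ::Z::Z:
::Z::::
::Z::Z:
::Z::ZZ
::ZZ:Z:
4) :ZZ:Z::
:ZZZ:::
:ZZZ:ZZ
:ZZ::ZZ
:ZZZ:Z:
5) Z:::Z::
:::::Z:
:::::ZZ
:::::::
:::::ZZ
6) ::::Z::
::::ZZ:
:::::ZZ
:::::::
:::::ZZ
7) ::::Z:Z
::::Z:Z
::::ZZZ
:::::::
:::::Z:
8) ::::Z:Z
Z::ZZ:Z
::::Z:Z
::::Z:Z
:::::Z:
9) Z::ZZ:Z
Z::ZZ:Z
::::Z:Z
::::Z:Z
::::Z:Z
10) :::::::
:::::::
::::Z:Z
Z::ZZ:Z
::::Z:Z
11) :::::::
:::::::
Z::ZZ:Z
Z::ZZ:Z
Z::ZZ:Z
12) :::::::
:::::::
Z::ZZ:Z
:ZZ::::
Z::ZZ:Z
13) :::::::
:::::::
ZZZZ:::
:ZZ::::
ZZZZ:::
14) :ZZ::::
:ZZ::::
Z::Z:::
:::::::
Z::Z:::

8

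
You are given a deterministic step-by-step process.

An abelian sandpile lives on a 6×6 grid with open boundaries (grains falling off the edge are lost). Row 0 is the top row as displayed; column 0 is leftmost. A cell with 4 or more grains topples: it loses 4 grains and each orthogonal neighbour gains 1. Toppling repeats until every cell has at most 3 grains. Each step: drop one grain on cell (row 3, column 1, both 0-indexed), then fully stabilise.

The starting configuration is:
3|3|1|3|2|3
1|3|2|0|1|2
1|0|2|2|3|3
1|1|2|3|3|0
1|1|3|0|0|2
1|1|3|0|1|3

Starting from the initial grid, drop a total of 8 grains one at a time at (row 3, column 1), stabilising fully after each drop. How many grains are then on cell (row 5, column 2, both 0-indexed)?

0

0) 3|3|1|3|2|3
1|3|2|0|1|2
1|0|2|2|3|3
1|1|2|3|3|0
1|1|3|0|0|2
1|1|3|0|1|3
1) 3|3|1|3|2|3
1|3|2|0|1|2
1|0|2|2|3|3
1|2|2|3|3|0
1|1|3|0|0|2
1|1|3|0|1|3
2) 3|3|1|3|2|3
1|3|2|0|1|2
1|0|2|2|3|3
1|3|2|3|3|0
1|1|3|0|0|2
1|1|3|0|1|3
3) 3|3|1|3|2|3
1|3|2|0|1|2
1|1|2|2|3|3
2|0|3|3|3|0
1|2|3|0|0|2
1|1|3|0|1|3
4) 3|3|1|3|2|3
1|3|2|0|1|2
1|1|2|2|3|3
2|1|3|3|3|0
1|2|3|0|0|2
1|1|3|0|1|3
5) 3|3|1|3|2|3
1|3|2|0|1|2
1|1|2|2|3|3
2|2|3|3|3|0
1|2|3|0|0|2
1|1|3|0|1|3
6) 3|3|1|3|2|3
1|3|2|0|1|2
1|1|2|2|3|3
2|3|3|3|3|0
1|2|3|0|0|2
1|1|3|0|1|3
7) 3|3|1|3|2|3
1|3|3|1|2|3
1|3|0|1|2|0
3|2|3|2|1|2
2|0|2|2|1|2
1|3|0|1|1|3
8) 3|3|1|3|2|3
1|3|3|1|2|3
1|3|0|1|2|0
3|3|3|2|1|2
2|0|2|2|1|2
1|3|0|1|1|3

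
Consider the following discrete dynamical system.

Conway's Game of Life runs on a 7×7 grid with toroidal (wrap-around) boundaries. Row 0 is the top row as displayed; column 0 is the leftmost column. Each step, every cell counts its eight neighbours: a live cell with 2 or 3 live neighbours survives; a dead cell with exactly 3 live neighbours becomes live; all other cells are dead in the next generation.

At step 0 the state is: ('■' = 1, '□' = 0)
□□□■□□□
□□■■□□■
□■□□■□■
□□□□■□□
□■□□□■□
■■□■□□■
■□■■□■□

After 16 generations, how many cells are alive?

gen 0: □□□■□□□
□□■■□□■
□■□□■□■
□□□□■□□
□■□□□■□
■■□■□□■
■□■■□■□
gen 1: □■□□□□■
■□■■■■□
■□■□■□□
■□□□■□□
□■■□■■■
□□□■□■□
■□□■□□□
gen 2: □■□□□■■
■□■□■■□
■□■□□□□
■□■□■□□
■■■□□□■
■■□■□■□
■□■□■□■
gen 3: □□■□□□□
■□■■■■□
■□■□■■□
□□■□□□□
□□□□■■□
□□□■■■□
□□■■■□□
gen 4: □□□□□■□
□□■□□■□
□□■□□■□
□■□□□□■
□□□□□■□
□□■□□□□
□□■□□■□
gen 5: □□□□■■■
□□□□■■■
□■■□□■■
□□□□□■■
□□□□□□□
□□□□□□□
□□□□□□□
gen 6: □□□□■□■
□□□■□□□
□□□□□□□
■□□□□■■
□□□□□□□
□□□□□□□
□□□□□■□
gen 7: □□□□■■□
□□□□□□□
□□□□□□■
□□□□□□■
□□□□□□■
□□□□□□□
□□□□□■□
gen 8: □□□□■■□
□□□□□■□
□□□□□□□
■□□□□■■
□□□□□□□
□□□□□□□
□□□□■■□
gen 9: □□□□□□■
□□□□■■□
□□□□□■□
□□□□□□■
□□□□□□■
□□□□□□□
□□□□■■□
gen 10: □□□□□□■
□□□□■■■
□□□□■■■
□□□□□■■
□□□□□□□
□□□□□■□
□□□□□■□
gen 11: □□□□■□■
■□□□■□□
■□□□□□□
□□□□■□■
□□□□□■■
□□□□□□□
□□□□□■■
gen 12: ■□□□■□■
■□□□□■■
■□□□□■■
■□□□□□■
□□□□□■■
□□□□□□□
□□□□□■■
gen 13: □□□□■□□
□■□□■□□
□■□□□□□
□□□□□□□
■□□□□■■
□□□□□□□
■□□□□■■
gen 14: ■□□□■□■
□□□□□□□
□□□□□□□
■□□□□□■
□□□□□□■
□□□□□□□
□□□□□■■
gen 15: ■□□□□□■
□□□□□□□
□□□□□□□
■□□□□□■
■□□□□□■
□□□□□■■
■□□□□■■
gen 16: ■□□□□■□
□□□□□□□
□□□□□□□
■□□□□□■
□□□□□□□
□□□□□□□
□□□□□□□

4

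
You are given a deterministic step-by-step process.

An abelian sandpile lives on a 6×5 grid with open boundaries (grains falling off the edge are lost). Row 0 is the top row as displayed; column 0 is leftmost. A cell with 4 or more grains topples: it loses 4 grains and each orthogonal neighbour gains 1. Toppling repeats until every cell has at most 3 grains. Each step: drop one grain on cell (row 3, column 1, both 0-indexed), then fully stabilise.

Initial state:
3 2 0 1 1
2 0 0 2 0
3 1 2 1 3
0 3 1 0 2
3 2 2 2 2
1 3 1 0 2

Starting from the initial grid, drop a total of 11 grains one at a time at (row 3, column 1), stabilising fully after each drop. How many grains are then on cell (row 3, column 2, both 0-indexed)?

gen 0: 3 2 0 1 1
2 0 0 2 0
3 1 2 1 3
0 3 1 0 2
3 2 2 2 2
1 3 1 0 2
gen 1: 3 2 0 1 1
2 0 0 2 0
3 2 2 1 3
1 0 2 0 2
3 3 2 2 2
1 3 1 0 2
gen 2: 3 2 0 1 1
2 0 0 2 0
3 2 2 1 3
1 1 2 0 2
3 3 2 2 2
1 3 1 0 2
gen 3: 3 2 0 1 1
2 0 0 2 0
3 2 2 1 3
1 2 2 0 2
3 3 2 2 2
1 3 1 0 2
gen 4: 3 2 0 1 1
2 0 0 2 0
3 2 2 1 3
1 3 2 0 2
3 3 2 2 2
1 3 1 0 2
gen 5: 3 2 0 1 1
2 0 0 2 0
3 3 2 1 3
3 1 3 0 2
0 2 3 2 2
3 0 2 0 2
gen 6: 3 2 0 1 1
2 0 0 2 0
3 3 2 1 3
3 2 3 0 2
0 2 3 2 2
3 0 2 0 2
gen 7: 3 2 0 1 1
2 0 0 2 0
3 3 2 1 3
3 3 3 0 2
0 2 3 2 2
3 0 2 0 2
gen 8: 3 2 0 1 1
3 1 1 2 0
1 3 0 2 3
2 0 3 1 2
2 1 1 3 2
3 1 3 0 2
gen 9: 3 2 0 1 1
3 1 1 2 0
1 3 0 2 3
2 1 3 1 2
2 1 1 3 2
3 1 3 0 2
gen 10: 3 2 0 1 1
3 1 1 2 0
1 3 0 2 3
2 2 3 1 2
2 1 1 3 2
3 1 3 0 2
gen 11: 3 2 0 1 1
3 1 1 2 0
1 3 0 2 3
2 3 3 1 2
2 1 1 3 2
3 1 3 0 2

3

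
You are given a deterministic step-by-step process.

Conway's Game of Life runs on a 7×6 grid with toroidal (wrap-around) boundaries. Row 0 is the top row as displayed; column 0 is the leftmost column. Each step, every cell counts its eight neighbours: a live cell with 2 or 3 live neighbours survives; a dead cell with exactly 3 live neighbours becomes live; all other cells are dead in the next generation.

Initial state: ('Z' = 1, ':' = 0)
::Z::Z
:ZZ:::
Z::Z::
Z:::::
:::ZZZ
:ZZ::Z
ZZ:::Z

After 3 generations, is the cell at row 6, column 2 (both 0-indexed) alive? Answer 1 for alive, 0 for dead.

1

gen 0: ::Z::Z
:ZZ:::
Z::Z::
Z:::::
:::ZZZ
:ZZ::Z
ZZ:::Z
gen 1: ::Z::Z
ZZZZ::
Z:Z:::
Z::Z::
:ZZZZZ
:ZZZ::
::::ZZ
gen 2: ::Z::Z
Z::Z:Z
Z::::Z
Z:::::
:::::Z
:Z::::
ZZ::ZZ
gen 3: ::ZZ::
:Z::::
:Z::Z:
Z:::::
Z:::::
:Z::Z:
:ZZ:ZZ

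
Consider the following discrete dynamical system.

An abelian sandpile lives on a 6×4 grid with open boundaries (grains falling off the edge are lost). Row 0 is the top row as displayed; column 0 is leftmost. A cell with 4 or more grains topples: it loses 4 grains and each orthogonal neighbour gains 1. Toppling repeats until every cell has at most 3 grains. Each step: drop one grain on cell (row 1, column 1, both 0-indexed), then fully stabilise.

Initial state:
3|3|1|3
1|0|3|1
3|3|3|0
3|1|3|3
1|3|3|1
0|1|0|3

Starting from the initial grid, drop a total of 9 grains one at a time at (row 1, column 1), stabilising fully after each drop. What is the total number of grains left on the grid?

t=0: 3|3|1|3
1|0|3|1
3|3|3|0
3|1|3|3
1|3|3|1
0|1|0|3
t=1: 3|3|1|3
1|1|3|1
3|3|3|0
3|1|3|3
1|3|3|1
0|1|0|3
t=2: 3|3|1|3
1|2|3|1
3|3|3|0
3|1|3|3
1|3|3|1
0|1|0|3
t=3: 3|3|1|3
1|3|3|1
3|3|3|0
3|1|3|3
1|3|3|1
0|1|0|3
t=4: 1|2|3|3
1|1|2|2
3|0|3|2
1|2|3|0
3|1|1|3
0|2|1|3
t=5: 1|2|3|3
1|2|2|2
3|0|3|2
1|2|3|0
3|1|1|3
0|2|1|3
t=6: 1|2|3|3
1|3|2|2
3|0|3|2
1|2|3|0
3|1|1|3
0|2|1|3
t=7: 1|3|3|3
2|0|3|2
3|1|3|2
1|2|3|0
3|1|1|3
0|2|1|3
t=8: 1|3|3|3
2|1|3|2
3|1|3|2
1|2|3|0
3|1|1|3
0|2|1|3
t=9: 1|3|3|3
2|2|3|2
3|1|3|2
1|2|3|0
3|1|1|3
0|2|1|3

48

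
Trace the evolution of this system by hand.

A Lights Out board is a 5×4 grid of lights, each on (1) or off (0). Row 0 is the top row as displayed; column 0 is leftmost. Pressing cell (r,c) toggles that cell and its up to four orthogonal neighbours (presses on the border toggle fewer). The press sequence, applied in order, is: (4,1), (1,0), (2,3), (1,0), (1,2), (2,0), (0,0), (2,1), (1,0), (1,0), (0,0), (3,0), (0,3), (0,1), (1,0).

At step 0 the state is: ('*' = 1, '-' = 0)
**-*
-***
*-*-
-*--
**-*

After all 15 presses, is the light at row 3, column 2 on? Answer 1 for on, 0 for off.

k=0  **-*
-***
*-*-
-*--
**-*
k=1  **-*
-***
*-*-
----
--**
k=2  -*-*
*-**
--*-
----
--**
k=3  -*-*
*-*-
---*
---*
--**
k=4  **-*
-**-
*--*
---*
--**
k=5  ****
---*
*-**
---*
--**
k=6  ****
*--*
-***
*--*
--**
k=7  --**
---*
-***
*--*
--**
k=8  --**
-*-*
*--*
**-*
--**
k=9  *-**
*--*
---*
**-*
--**
k=10  --**
-*-*
*--*
**-*
--**
k=11  ****
**-*
*--*
**-*
--**
k=12  ****
**-*
---*
---*
*-**
k=13  **--
**--
---*
---*
*-**
k=14  --*-
*---
---*
---*
*-**
k=15  *-*-
-*--
*--*
---*
*-**

0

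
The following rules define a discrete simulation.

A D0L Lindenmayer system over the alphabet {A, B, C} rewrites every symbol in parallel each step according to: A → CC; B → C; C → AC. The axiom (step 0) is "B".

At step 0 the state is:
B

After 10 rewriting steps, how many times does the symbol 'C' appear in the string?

gen 0: B
gen 1: C
gen 2: AC
gen 3: CCAC
gen 4: ACACCCAC
gen 5: CCACCCACACACCCAC
gen 6: ACACCCACACACCCACCCACCCACACACCCAC
gen 7: CCACCCACACACCCACCCACCCACACACCCACACACCCACACACCCACCCACCCACACACCCAC
gen 8: ACACCCACACACCCACCCACCCACACACCCACACACCCACACACCCACCCACCCACAC…ACACACCCACCCACCCACACACCCACACACCCACACACCCACCCACCCACACACCCAC  (len 128)
gen 9: CCACCCACACACCCACCCACCCACACACCCACACACCCACACACCCACCCACCCACAC…ACACACCCACCCACCCACACACCCACACACCCACACACCCACCCACCCACACACCCAC  (len 256)
gen 10: ACACCCACACACCCACCCACCCACACACCCACACACCCACACACCCACCCACCCACAC…ACACACCCACCCACCCACACACCCACACACCCACACACCCACCCACCCACACACCCAC  (len 512)

341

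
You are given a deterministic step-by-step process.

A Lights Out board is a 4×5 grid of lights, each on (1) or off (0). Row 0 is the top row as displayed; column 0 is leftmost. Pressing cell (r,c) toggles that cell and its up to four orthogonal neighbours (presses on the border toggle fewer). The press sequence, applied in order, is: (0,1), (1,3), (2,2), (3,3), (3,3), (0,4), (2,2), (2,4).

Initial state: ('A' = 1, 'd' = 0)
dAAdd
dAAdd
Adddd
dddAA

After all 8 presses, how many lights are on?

7

[0] dAAdd
dAAdd
Adddd
dddAA
[1] Adddd
ddAdd
Adddd
dddAA
[2] AddAd
dddAA
AddAd
dddAA
[3] AddAd
ddAAA
AAAdd
ddAAA
[4] AddAd
ddAAA
AAAAd
ddddd
[5] AddAd
ddAAA
AAAdd
ddAAA
[6] AdddA
ddAAd
AAAdd
ddAAA
[7] AdddA
dddAd
AddAd
dddAA
[8] AdddA
dddAA
AdddA
dddAd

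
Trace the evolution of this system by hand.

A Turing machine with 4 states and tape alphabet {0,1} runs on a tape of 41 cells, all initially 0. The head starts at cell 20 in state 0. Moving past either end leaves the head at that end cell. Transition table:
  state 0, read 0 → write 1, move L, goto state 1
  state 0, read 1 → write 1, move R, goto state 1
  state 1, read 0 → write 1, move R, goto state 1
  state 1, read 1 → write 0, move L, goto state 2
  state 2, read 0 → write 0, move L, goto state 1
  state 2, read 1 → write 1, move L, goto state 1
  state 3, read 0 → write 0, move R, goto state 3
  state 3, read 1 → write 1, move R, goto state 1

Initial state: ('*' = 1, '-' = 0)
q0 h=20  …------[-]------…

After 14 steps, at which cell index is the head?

16

t=0: q0 h=20  …------[-]------…
t=1: q1 h=19  …------[-]*-----…
t=2: q1 h=20  …-----*[*]------…
t=3: q2 h=19  …------[*]------…
t=4: q1 h=18  …------[-]*-----…
t=5: q1 h=19  …-----*[*]------…
t=6: q2 h=18  …------[*]------…
t=7: q1 h=17  …------[-]*-----…
t=8: q1 h=18  …-----*[*]------…
t=9: q2 h=17  …------[*]------…
t=10: q1 h=16  …------[-]*-----…
t=11: q1 h=17  …-----*[*]------…
t=12: q2 h=16  …------[*]------…
t=13: q1 h=15  …------[-]*-----…
t=14: q1 h=16  …-----*[*]------…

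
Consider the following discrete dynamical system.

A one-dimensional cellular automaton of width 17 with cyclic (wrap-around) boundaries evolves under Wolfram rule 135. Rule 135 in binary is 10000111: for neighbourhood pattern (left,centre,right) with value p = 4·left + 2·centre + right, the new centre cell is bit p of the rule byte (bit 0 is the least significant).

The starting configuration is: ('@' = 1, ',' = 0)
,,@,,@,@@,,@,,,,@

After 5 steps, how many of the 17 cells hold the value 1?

step 0: ,,@,,@,@@,,@,,,,@
step 1: ,@@,@@,,,,@@,@@@@
step 2: ,,,,,,,@@@,,,,@@,
step 3: @@@@@@@,@,,@@@,,,
step 4: ,@@@@@,,@,@,@,,@@
step 5: ,,@@@,,@@,@,@,@,,

8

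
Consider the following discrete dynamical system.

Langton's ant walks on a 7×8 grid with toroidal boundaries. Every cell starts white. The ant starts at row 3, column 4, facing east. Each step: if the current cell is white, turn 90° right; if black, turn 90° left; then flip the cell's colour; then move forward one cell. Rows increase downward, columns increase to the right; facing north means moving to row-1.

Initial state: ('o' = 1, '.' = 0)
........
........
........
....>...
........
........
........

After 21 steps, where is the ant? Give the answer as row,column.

0,2

k=0  ........
........
........
....>...
........
........
........
k=1  ........
........
........
....o...
....v...
........
........
k=2  ........
........
........
....o...
...<o...
........
........
k=3  ........
........
........
...^o...
...oo...
........
........
k=4  ........
........
........
...o>...
...oo...
........
........
k=5  ........
........
....^...
...o....
...oo...
........
........
k=6  ........
........
....o>..
...o....
...oo...
........
........
k=7  ........
........
....oo..
...o.v..
...oo...
........
........
k=8  ........
........
....oo..
...o<o..
...oo...
........
........
k=9  ........
........
....^o..
...ooo..
...oo...
........
........
k=10  ........
........
...<.o..
...ooo..
...oo...
........
........
k=11  ........
...^....
...o.o..
...ooo..
...oo...
........
........
k=12  ........
...o>...
...o.o..
...ooo..
...oo...
........
........
k=13  ........
...oo...
...ovo..
...ooo..
...oo...
........
........
k=14  ........
...oo...
...<oo..
...ooo..
...oo...
........
........
k=15  ........
...oo...
....oo..
...voo..
...oo...
........
........
k=16  ........
...oo...
....oo..
....>o..
...oo...
........
........
k=17  ........
...oo...
....^o..
.....o..
...oo...
........
........
k=18  ........
...oo...
...<.o..
.....o..
...oo...
........
........
k=19  ........
...^o...
...o.o..
.....o..
...oo...
........
........
k=20  ........
..<.o...
...o.o..
.....o..
...oo...
........
........
k=21  ..^.....
..o.o...
...o.o..
.....o..
...oo...
........
........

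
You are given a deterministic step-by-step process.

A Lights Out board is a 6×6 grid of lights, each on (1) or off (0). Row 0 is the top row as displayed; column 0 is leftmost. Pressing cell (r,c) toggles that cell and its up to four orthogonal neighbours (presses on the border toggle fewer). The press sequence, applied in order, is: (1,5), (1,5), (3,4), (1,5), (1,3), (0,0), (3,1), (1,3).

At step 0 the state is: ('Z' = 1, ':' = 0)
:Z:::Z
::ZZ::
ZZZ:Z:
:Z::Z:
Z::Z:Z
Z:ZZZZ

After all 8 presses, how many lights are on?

[0] :Z:::Z
::ZZ::
ZZZ:Z:
:Z::Z:
Z::Z:Z
Z:ZZZZ
[1] :Z::::
::ZZZZ
ZZZ:ZZ
:Z::Z:
Z::Z:Z
Z:ZZZZ
[2] :Z:::Z
::ZZ::
ZZZ:Z:
:Z::Z:
Z::Z:Z
Z:ZZZZ
[3] :Z:::Z
::ZZ::
ZZZ:::
:Z:Z:Z
Z::ZZZ
Z:ZZZZ
[4] :Z::::
::ZZZZ
ZZZ::Z
:Z:Z:Z
Z::ZZZ
Z:ZZZZ
[5] :Z:Z::
:::::Z
ZZZZ:Z
:Z:Z:Z
Z::ZZZ
Z:ZZZZ
[6] Z::Z::
Z::::Z
ZZZZ:Z
:Z:Z:Z
Z::ZZZ
Z:ZZZZ
[7] Z::Z::
Z::::Z
Z:ZZ:Z
Z:ZZ:Z
ZZ:ZZZ
Z:ZZZZ
[8] Z:::::
Z:ZZZZ
Z:Z::Z
Z:ZZ:Z
ZZ:ZZZ
Z:ZZZZ

23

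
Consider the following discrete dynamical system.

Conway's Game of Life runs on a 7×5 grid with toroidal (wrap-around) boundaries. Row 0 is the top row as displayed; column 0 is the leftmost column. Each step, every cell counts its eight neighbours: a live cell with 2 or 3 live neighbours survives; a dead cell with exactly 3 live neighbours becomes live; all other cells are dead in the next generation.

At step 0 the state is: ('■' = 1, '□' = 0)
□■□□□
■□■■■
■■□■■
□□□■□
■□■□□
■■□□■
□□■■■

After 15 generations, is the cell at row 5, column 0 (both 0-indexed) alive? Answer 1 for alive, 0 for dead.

1

step 0: □■□□□
■□■■■
■■□■■
□□□■□
■□■□□
■■□□■
□□■■■
step 1: □■□□□
□□□□□
□■□□□
□□□■□
■□■■□
□□□□□
□□■■■
step 2: □□■■□
□□□□□
□□□□□
□■□■■
□□■■■
□■□□□
□□■■□
step 3: □□■■□
□□□□□
□□□□□
■□□□■
□■□□■
□■□□■
□■□■□
step 4: □□■■□
□□□□□
□□□□□
■□□□■
□■□■■
□■□■■
■■□■■
step 5: ■■■■□
□□□□□
□□□□□
■□□■■
□■□□□
□■□□□
□■□□□
step 6: ■■■□□
□■■□□
□□□□■
■□□□■
□■■□■
■■■□□
□□□□□
step 7: ■□■□□
□□■■□
□■□■■
□■□□■
□□■□■
■□■■□
□□□□□
step 8: □■■■□
■□□□□
□■□□■
□■□□■
□□■□■
□■■■■
□□■■■
step 9: ■■□□□
■□□■■
□■□□■
□■■□■
□□□□■
□■□□□
□□□□□
step 10: ■■□□□
□□■■□
□■□□□
□■■□■
□■■■□
□□□□□
■■□□□
step 11: ■□□□■
■□■□□
■■□□□
□□□□□
■■□■□
■□□□□
■■□□□
step 12: □□□□■
□□□□□
■■□□□
□□■□■
■■□□■
□□■□□
□■□□□
step 13: □□□□□
■□□□□
■■□□□
□□■■■
■■■□■
□□■□□
□□□□□
step 14: □□□□□
■■□□□
■■■■□
□□□□□
■□□□■
■□■■□
□□□□□
step 15: □□□□□
■□□□■
■□■□■
□□■■□
■■□■■
■■□■□
□□□□□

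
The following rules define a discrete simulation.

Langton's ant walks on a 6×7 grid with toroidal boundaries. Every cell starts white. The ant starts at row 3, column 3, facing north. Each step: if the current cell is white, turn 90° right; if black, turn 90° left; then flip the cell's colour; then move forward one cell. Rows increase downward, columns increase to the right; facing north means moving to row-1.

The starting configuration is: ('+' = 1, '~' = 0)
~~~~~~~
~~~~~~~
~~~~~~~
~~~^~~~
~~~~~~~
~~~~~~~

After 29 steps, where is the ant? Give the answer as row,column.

5,2

k=0  ~~~~~~~
~~~~~~~
~~~~~~~
~~~^~~~
~~~~~~~
~~~~~~~
k=1  ~~~~~~~
~~~~~~~
~~~~~~~
~~~+>~~
~~~~~~~
~~~~~~~
k=2  ~~~~~~~
~~~~~~~
~~~~~~~
~~~++~~
~~~~v~~
~~~~~~~
k=3  ~~~~~~~
~~~~~~~
~~~~~~~
~~~++~~
~~~<+~~
~~~~~~~
k=4  ~~~~~~~
~~~~~~~
~~~~~~~
~~~^+~~
~~~++~~
~~~~~~~
k=5  ~~~~~~~
~~~~~~~
~~~~~~~
~~<~+~~
~~~++~~
~~~~~~~
k=6  ~~~~~~~
~~~~~~~
~~^~~~~
~~+~+~~
~~~++~~
~~~~~~~
k=7  ~~~~~~~
~~~~~~~
~~+>~~~
~~+~+~~
~~~++~~
~~~~~~~
k=8  ~~~~~~~
~~~~~~~
~~++~~~
~~+v+~~
~~~++~~
~~~~~~~
k=9  ~~~~~~~
~~~~~~~
~~++~~~
~~<++~~
~~~++~~
~~~~~~~
k=10  ~~~~~~~
~~~~~~~
~~++~~~
~~~++~~
~~v++~~
~~~~~~~
k=11  ~~~~~~~
~~~~~~~
~~++~~~
~~~++~~
~<+++~~
~~~~~~~
k=12  ~~~~~~~
~~~~~~~
~~++~~~
~^~++~~
~++++~~
~~~~~~~
k=13  ~~~~~~~
~~~~~~~
~~++~~~
~+>++~~
~++++~~
~~~~~~~
k=14  ~~~~~~~
~~~~~~~
~~++~~~
~++++~~
~+v++~~
~~~~~~~
k=15  ~~~~~~~
~~~~~~~
~~++~~~
~++++~~
~+~>+~~
~~~~~~~
k=16  ~~~~~~~
~~~~~~~
~~++~~~
~++^+~~
~+~~+~~
~~~~~~~
k=17  ~~~~~~~
~~~~~~~
~~++~~~
~+<~+~~
~+~~+~~
~~~~~~~
k=18  ~~~~~~~
~~~~~~~
~~++~~~
~+~~+~~
~+v~+~~
~~~~~~~
k=19  ~~~~~~~
~~~~~~~
~~++~~~
~+~~+~~
~<+~+~~
~~~~~~~
k=20  ~~~~~~~
~~~~~~~
~~++~~~
~+~~+~~
~~+~+~~
~v~~~~~
k=21  ~~~~~~~
~~~~~~~
~~++~~~
~+~~+~~
~~+~+~~
<+~~~~~
k=22  ~~~~~~~
~~~~~~~
~~++~~~
~+~~+~~
^~+~+~~
++~~~~~
k=23  ~~~~~~~
~~~~~~~
~~++~~~
~+~~+~~
+>+~+~~
++~~~~~
k=24  ~~~~~~~
~~~~~~~
~~++~~~
~+~~+~~
+++~+~~
+v~~~~~
k=25  ~~~~~~~
~~~~~~~
~~++~~~
~+~~+~~
+++~+~~
+~>~~~~
k=26  ~~v~~~~
~~~~~~~
~~++~~~
~+~~+~~
+++~+~~
+~+~~~~
k=27  ~<+~~~~
~~~~~~~
~~++~~~
~+~~+~~
+++~+~~
+~+~~~~
k=28  ~++~~~~
~~~~~~~
~~++~~~
~+~~+~~
+++~+~~
+^+~~~~
k=29  ~++~~~~
~~~~~~~
~~++~~~
~+~~+~~
+++~+~~
++>~~~~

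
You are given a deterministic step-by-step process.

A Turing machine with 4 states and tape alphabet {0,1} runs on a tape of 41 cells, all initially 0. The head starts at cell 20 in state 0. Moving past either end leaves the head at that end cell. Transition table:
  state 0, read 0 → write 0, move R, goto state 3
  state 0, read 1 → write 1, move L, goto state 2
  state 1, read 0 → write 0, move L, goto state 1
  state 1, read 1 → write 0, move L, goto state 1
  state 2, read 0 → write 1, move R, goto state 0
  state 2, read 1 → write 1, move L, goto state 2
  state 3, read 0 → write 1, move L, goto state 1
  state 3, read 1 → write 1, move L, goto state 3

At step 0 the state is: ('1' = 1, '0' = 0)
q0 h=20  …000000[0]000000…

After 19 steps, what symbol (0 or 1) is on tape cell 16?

t=0: q0 h=20  …000000[0]000000…
t=1: q3 h=21  …000000[0]000000…
t=2: q1 h=20  …000000[0]100000…
t=3: q1 h=19  …000000[0]010000…
t=4: q1 h=18  …000000[0]001000…
t=5: q1 h=17  …000000[0]000100…
t=6: q1 h=16  …000000[0]000010…
t=7: q1 h=15  …000000[0]000001…
t=8: q1 h=14  …000000[0]000000…
t=9: q1 h=13  …000000[0]000000…
t=10: q1 h=12  …000000[0]000000…
t=11: q1 h=11  …000000[0]000000…
t=12: q1 h=10  …000000[0]000000…
t=13: q1 h= 9  …000000[0]000000…
t=14: q1 h= 8  …000000[0]000000…
t=15: q1 h= 7  …000000[0]000000…
t=16: q1 h= 6  |000000[0]000000…
t=17: q1 h= 5  |00000[0]000000…
t=18: q1 h= 4  |0000[0]000000…
t=19: q1 h= 3  |000[0]000000…

0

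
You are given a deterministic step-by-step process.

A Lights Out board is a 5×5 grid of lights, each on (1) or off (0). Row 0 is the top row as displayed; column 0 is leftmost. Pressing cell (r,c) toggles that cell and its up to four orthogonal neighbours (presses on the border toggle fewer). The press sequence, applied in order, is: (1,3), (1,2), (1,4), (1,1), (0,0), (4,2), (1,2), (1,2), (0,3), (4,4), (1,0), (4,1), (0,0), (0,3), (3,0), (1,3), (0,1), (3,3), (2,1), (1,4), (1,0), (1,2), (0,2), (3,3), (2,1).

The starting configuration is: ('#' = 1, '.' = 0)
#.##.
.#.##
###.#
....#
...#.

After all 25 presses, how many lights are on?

k=0  #.##.
.#.##
###.#
....#
...#.
k=1  #.#..
.##..
#####
....#
...#.
k=2  #....
...#.
##.##
....#
...#.
k=3  #...#
....#
##.#.
....#
...#.
k=4  ##..#
###.#
#..#.
....#
...#.
k=5  ....#
.##.#
#..#.
....#
...#.
k=6  ....#
.##.#
#..#.
..#.#
.##..
k=7  ..#.#
...##
#.##.
..#.#
.##..
k=8  ....#
.##.#
#..#.
..#.#
.##..
k=9  ..##.
.####
#..#.
..#.#
.##..
k=10  ..##.
.####
#..#.
..#..
.####
k=11  #.##.
#.###
...#.
..#..
.####
k=12  #.##.
#.###
...#.
.##..
#..##
k=13  .###.
..###
...#.
.##..
#..##
k=14  .#..#
..#.#
...#.
.##..
#..##
k=15  .#..#
..#.#
#..#.
#.#..
...##
k=16  .#.##
...#.
#....
#.#..
...##
k=17  #.###
.#.#.
#....
#.#..
...##
k=18  #.###
.#.#.
#..#.
#..##
....#
k=19  #.###
...#.
.###.
##.##
....#
k=20  #.##.
....#
.####
##.##
....#
k=21  ..##.
##..#
#####
##.##
....#
k=22  ...#.
#.###
##.##
##.##
....#
k=23  .##..
#..##
##.##
##.##
....#
k=24  .##..
#..##
##..#
###..
...##
k=25  .##..
##.##
..#.#
#.#..
...##

12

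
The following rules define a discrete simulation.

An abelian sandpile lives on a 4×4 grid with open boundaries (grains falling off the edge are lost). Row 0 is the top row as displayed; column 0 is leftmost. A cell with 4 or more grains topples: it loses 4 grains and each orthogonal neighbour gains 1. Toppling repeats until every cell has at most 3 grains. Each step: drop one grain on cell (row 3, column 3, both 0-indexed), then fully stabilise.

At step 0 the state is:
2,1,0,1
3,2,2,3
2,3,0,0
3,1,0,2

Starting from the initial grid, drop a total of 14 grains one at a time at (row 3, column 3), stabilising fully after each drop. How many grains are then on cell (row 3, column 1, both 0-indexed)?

2

gen 0: 2,1,0,1
3,2,2,3
2,3,0,0
3,1,0,2
gen 1: 2,1,0,1
3,2,2,3
2,3,0,0
3,1,0,3
gen 2: 2,1,0,1
3,2,2,3
2,3,0,1
3,1,1,0
gen 3: 2,1,0,1
3,2,2,3
2,3,0,1
3,1,1,1
gen 4: 2,1,0,1
3,2,2,3
2,3,0,1
3,1,1,2
gen 5: 2,1,0,1
3,2,2,3
2,3,0,1
3,1,1,3
gen 6: 2,1,0,1
3,2,2,3
2,3,0,2
3,1,2,0
gen 7: 2,1,0,1
3,2,2,3
2,3,0,2
3,1,2,1
gen 8: 2,1,0,1
3,2,2,3
2,3,0,2
3,1,2,2
gen 9: 2,1,0,1
3,2,2,3
2,3,0,2
3,1,2,3
gen 10: 2,1,0,1
3,2,2,3
2,3,0,3
3,1,3,0
gen 11: 2,1,0,1
3,2,2,3
2,3,0,3
3,1,3,1
gen 12: 2,1,0,1
3,2,2,3
2,3,0,3
3,1,3,2
gen 13: 2,1,0,1
3,2,2,3
2,3,0,3
3,1,3,3
gen 14: 2,1,0,2
3,2,3,0
2,3,2,1
3,2,0,2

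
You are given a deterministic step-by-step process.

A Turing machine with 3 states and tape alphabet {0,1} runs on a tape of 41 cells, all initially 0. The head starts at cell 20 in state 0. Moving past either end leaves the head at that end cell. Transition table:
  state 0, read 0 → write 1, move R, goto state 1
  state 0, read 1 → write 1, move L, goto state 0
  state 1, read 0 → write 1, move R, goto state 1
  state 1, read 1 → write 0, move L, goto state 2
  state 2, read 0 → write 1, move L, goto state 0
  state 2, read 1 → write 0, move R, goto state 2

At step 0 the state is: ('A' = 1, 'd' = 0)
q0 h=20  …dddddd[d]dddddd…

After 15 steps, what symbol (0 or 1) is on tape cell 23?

1

k=0  q0 h=20  …dddddd[d]dddddd…
k=1  q1 h=21  …dddddA[d]dddddd…
k=2  q1 h=22  …ddddAA[d]dddddd…
k=3  q1 h=23  …dddAAA[d]dddddd…
k=4  q1 h=24  …ddAAAA[d]dddddd…
k=5  q1 h=25  …dAAAAA[d]dddddd…
k=6  q1 h=26  …AAAAAA[d]dddddd…
k=7  q1 h=27  …AAAAAA[d]dddddd…
k=8  q1 h=28  …AAAAAA[d]dddddd…
k=9  q1 h=29  …AAAAAA[d]dddddd…
k=10  q1 h=30  …AAAAAA[d]dddddd…
k=11  q1 h=31  …AAAAAA[d]dddddd…
k=12  q1 h=32  …AAAAAA[d]dddddd…
k=13  q1 h=33  …AAAAAA[d]dddddd…
k=14  q1 h=34  …AAAAAA[d]dddddd|
k=15  q1 h=35  …AAAAAA[d]ddddd|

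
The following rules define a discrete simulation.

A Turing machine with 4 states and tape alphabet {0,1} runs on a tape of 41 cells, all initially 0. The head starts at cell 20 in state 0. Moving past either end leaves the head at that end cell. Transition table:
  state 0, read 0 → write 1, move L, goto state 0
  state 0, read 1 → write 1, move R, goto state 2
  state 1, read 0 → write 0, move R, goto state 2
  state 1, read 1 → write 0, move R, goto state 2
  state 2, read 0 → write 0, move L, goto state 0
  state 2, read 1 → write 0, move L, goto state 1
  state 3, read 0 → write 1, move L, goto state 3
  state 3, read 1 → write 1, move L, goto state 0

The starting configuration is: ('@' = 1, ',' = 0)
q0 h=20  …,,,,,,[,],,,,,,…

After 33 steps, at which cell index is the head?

step 0: q0 h=20  …,,,,,,[,],,,,,,…
step 1: q0 h=19  …,,,,,,[,]@,,,,,…
step 2: q0 h=18  …,,,,,,[,]@@,,,,…
step 3: q0 h=17  …,,,,,,[,]@@@,,,…
step 4: q0 h=16  …,,,,,,[,]@@@@,,…
step 5: q0 h=15  …,,,,,,[,]@@@@@,…
step 6: q0 h=14  …,,,,,,[,]@@@@@@…
step 7: q0 h=13  …,,,,,,[,]@@@@@@…
step 8: q0 h=12  …,,,,,,[,]@@@@@@…
step 9: q0 h=11  …,,,,,,[,]@@@@@@…
step 10: q0 h=10  …,,,,,,[,]@@@@@@…
step 11: q0 h= 9  …,,,,,,[,]@@@@@@…
step 12: q0 h= 8  …,,,,,,[,]@@@@@@…
step 13: q0 h= 7  …,,,,,,[,]@@@@@@…
step 14: q0 h= 6  |,,,,,,[,]@@@@@@…
step 15: q0 h= 5  |,,,,,[,]@@@@@@…
step 16: q0 h= 4  |,,,,[,]@@@@@@…
step 17: q0 h= 3  |,,,[,]@@@@@@…
step 18: q0 h= 2  |,,[,]@@@@@@…
step 19: q0 h= 1  |,[,]@@@@@@…
step 20: q0 h= 0  |[,]@@@@@@…
step 21: q0 h= 0  |[@]@@@@@@…
step 22: q2 h= 1  |@[@]@@@@@@…
step 23: q1 h= 0  |[@],@@@@@…
step 24: q2 h= 1  |,[,]@@@@@@…
step 25: q0 h= 0  |[,],@@@@@…
step 26: q0 h= 0  |[@],@@@@@…
step 27: q2 h= 1  |@[,]@@@@@@…
step 28: q0 h= 0  |[@],@@@@@…
step 29: q2 h= 1  |@[,]@@@@@@…
step 30: q0 h= 0  |[@],@@@@@…
step 31: q2 h= 1  |@[,]@@@@@@…
step 32: q0 h= 0  |[@],@@@@@…
step 33: q2 h= 1  |@[,]@@@@@@…

1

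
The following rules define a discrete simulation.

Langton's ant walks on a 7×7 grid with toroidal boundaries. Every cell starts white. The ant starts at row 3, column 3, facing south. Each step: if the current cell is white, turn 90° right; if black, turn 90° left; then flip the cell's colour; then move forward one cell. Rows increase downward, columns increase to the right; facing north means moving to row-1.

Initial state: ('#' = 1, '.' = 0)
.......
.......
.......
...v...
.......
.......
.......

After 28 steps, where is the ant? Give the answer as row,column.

1,5

[0] .......
.......
.......
...v...
.......
.......
.......
[1] .......
.......
.......
..<#...
.......
.......
.......
[2] .......
.......
..^....
..##...
.......
.......
.......
[3] .......
.......
..#>...
..##...
.......
.......
.......
[4] .......
.......
..##...
..#v...
.......
.......
.......
[5] .......
.......
..##...
..#.>..
.......
.......
.......
[6] .......
.......
..##...
..#.#..
....v..
.......
.......
[7] .......
.......
..##...
..#.#..
...<#..
.......
.......
[8] .......
.......
..##...
..#^#..
...##..
.......
.......
[9] .......
.......
..##...
..##>..
...##..
.......
.......
[10] .......
.......
..##^..
..##...
...##..
.......
.......
[11] .......
.......
..###>.
..##...
...##..
.......
.......
[12] .......
.......
..####.
..##.v.
...##..
.......
.......
[13] .......
.......
..####.
..##<#.
...##..
.......
.......
[14] .......
.......
..##^#.
..####.
...##..
.......
.......
[15] .......
.......
..#<.#.
..####.
...##..
.......
.......
[16] .......
.......
..#..#.
..#v##.
...##..
.......
.......
[17] .......
.......
..#..#.
..#.>#.
...##..
.......
.......
[18] .......
.......
..#.^#.
..#..#.
...##..
.......
.......
[19] .......
.......
..#.#>.
..#..#.
...##..
.......
.......
[20] .......
.....^.
..#.#..
..#..#.
...##..
.......
.......
[21] .......
.....#>
..#.#..
..#..#.
...##..
.......
.......
[22] .......
.....##
..#.#.v
..#..#.
...##..
.......
.......
[23] .......
.....##
..#.#<#
..#..#.
...##..
.......
.......
[24] .......
.....^#
..#.###
..#..#.
...##..
.......
.......
[25] .......
....<.#
..#.###
..#..#.
...##..
.......
.......
[26] ....^..
....#.#
..#.###
..#..#.
...##..
.......
.......
[27] ....#>.
....#.#
..#.###
..#..#.
...##..
.......
.......
[28] ....##.
....#v#
..#.###
..#..#.
...##..
.......
.......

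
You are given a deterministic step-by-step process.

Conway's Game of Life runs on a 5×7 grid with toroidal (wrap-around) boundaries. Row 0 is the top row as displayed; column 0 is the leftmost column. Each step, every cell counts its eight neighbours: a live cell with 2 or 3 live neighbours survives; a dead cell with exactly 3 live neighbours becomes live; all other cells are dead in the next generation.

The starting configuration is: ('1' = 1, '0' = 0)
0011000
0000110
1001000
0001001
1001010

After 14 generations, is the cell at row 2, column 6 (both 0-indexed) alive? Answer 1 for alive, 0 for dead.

0

gen 0: 0011000
0000110
1001000
0001001
1001010
gen 1: 0011011
0010100
0001011
1011001
0001001
gen 2: 0010011
0010000
1100011
1011000
0100000
gen 3: 0110000
0010000
1001001
0010000
1101001
gen 4: 0001000
1011000
0111000
0011000
1001000
gen 5: 0101100
0000100
0000100
0000100
0001100
gen 6: 0010010
0000110
0001110
0000110
0010010
gen 7: 0001011
0000001
0001001
0000001
0001011
gen 8: 1000000
1000101
1000011
1000101
1000000
gen 9: 1100000
0100000
0100100
0100000
1100000
gen 10: 0010000
0110000
1110000
0110000
0010000
gen 11: 0011000
1001000
1001000
1001000
0011000
gen 12: 0100100
0101100
1111101
0101100
0100100
gen 13: 1100110
0000000
0000000
0000000
1100110
gen 14: 1100110
0000000
0000000
0000000
1100110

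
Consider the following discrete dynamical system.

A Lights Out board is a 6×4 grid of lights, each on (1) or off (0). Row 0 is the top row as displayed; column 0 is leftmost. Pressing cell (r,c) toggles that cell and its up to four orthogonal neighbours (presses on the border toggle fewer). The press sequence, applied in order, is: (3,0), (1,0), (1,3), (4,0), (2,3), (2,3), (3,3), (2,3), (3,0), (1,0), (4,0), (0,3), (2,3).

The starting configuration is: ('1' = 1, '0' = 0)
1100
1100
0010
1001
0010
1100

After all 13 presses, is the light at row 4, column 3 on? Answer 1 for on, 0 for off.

1

[0] 1100
1100
0010
1001
0010
1100
[1] 1100
1100
1010
0101
1010
1100
[2] 0100
0000
0010
0101
1010
1100
[3] 0101
0011
0011
0101
1010
1100
[4] 0101
0011
0011
1101
0110
0100
[5] 0101
0010
0000
1100
0110
0100
[6] 0101
0011
0011
1101
0110
0100
[7] 0101
0011
0010
1110
0111
0100
[8] 0101
0010
0001
1111
0111
0100
[9] 0101
0010
1001
0011
1111
0100
[10] 1101
1110
0001
0011
1111
0100
[11] 1101
1110
0001
1011
0011
1100
[12] 1110
1111
0001
1011
0011
1100
[13] 1110
1110
0010
1010
0011
1100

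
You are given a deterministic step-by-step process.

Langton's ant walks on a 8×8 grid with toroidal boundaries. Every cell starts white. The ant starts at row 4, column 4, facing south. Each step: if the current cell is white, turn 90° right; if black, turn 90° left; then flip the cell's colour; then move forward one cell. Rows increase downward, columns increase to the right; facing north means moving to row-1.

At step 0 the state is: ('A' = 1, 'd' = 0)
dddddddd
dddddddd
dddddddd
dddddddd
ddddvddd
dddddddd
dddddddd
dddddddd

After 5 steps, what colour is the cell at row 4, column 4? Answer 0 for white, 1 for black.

0

[0] dddddddd
dddddddd
dddddddd
dddddddd
ddddvddd
dddddddd
dddddddd
dddddddd
[1] dddddddd
dddddddd
dddddddd
dddddddd
ddd<Addd
dddddddd
dddddddd
dddddddd
[2] dddddddd
dddddddd
dddddddd
ddd^dddd
dddAAddd
dddddddd
dddddddd
dddddddd
[3] dddddddd
dddddddd
dddddddd
dddA>ddd
dddAAddd
dddddddd
dddddddd
dddddddd
[4] dddddddd
dddddddd
dddddddd
dddAAddd
dddAvddd
dddddddd
dddddddd
dddddddd
[5] dddddddd
dddddddd
dddddddd
dddAAddd
dddAd>dd
dddddddd
dddddddd
dddddddd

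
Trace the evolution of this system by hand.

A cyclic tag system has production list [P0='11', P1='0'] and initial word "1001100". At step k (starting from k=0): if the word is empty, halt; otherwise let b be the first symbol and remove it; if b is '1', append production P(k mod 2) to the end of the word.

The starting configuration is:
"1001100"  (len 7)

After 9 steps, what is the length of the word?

6

0) "1001100"  (len 7)
1) "00110011"  (len 8)
2) "0110011"  (len 7)
3) "110011"  (len 6)
4) "100110"  (len 6)
5) "0011011"  (len 7)
6) "011011"  (len 6)
7) "11011"  (len 5)
8) "10110"  (len 5)
9) "011011"  (len 6)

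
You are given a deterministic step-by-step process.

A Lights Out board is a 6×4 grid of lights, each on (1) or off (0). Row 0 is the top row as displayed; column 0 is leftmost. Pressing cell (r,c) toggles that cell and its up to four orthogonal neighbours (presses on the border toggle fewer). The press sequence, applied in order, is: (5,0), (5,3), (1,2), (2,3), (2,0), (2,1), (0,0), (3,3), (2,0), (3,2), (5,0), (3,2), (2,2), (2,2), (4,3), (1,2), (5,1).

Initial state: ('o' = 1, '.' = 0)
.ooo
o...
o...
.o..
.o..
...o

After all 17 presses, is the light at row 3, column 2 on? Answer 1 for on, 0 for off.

1

step 0: .ooo
o...
o...
.o..
.o..
...o
step 1: .ooo
o...
o...
.o..
oo..
oo.o
step 2: .ooo
o...
o...
.o..
oo.o
ooo.
step 3: .o.o
oooo
o.o.
.o..
oo.o
ooo.
step 4: .o.o
ooo.
o..o
.o.o
oo.o
ooo.
step 5: .o.o
.oo.
.o.o
oo.o
oo.o
ooo.
step 6: .o.o
..o.
o.oo
o..o
oo.o
ooo.
step 7: o..o
o.o.
o.oo
o..o
oo.o
ooo.
step 8: o..o
o.o.
o.o.
o.o.
oo..
ooo.
step 9: o..o
..o.
.oo.
..o.
oo..
ooo.
step 10: o..o
..o.
.o..
.o.o
ooo.
ooo.
step 11: o..o
..o.
.o..
.o.o
.oo.
..o.
step 12: o..o
..o.
.oo.
..o.
.o..
..o.
step 13: o..o
....
...o
....
.o..
..o.
step 14: o..o
..o.
.oo.
..o.
.o..
..o.
step 15: o..o
..o.
.oo.
..oo
.ooo
..oo
step 16: o.oo
.o.o
.o..
..oo
.ooo
..oo
step 17: o.oo
.o.o
.o..
..oo
..oo
oo.o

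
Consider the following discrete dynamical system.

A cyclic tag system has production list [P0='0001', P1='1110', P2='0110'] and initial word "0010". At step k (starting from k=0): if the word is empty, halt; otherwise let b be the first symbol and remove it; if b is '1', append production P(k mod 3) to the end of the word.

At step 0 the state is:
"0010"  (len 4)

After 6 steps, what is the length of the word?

6

t=0: "0010"  (len 4)
t=1: "010"  (len 3)
t=2: "10"  (len 2)
t=3: "00110"  (len 5)
t=4: "0110"  (len 4)
t=5: "110"  (len 3)
t=6: "100110"  (len 6)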